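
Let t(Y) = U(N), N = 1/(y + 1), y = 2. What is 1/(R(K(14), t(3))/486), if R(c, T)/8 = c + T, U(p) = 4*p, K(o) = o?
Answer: 729/184 ≈ 3.9620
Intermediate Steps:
N = 1/3 (N = 1/(2 + 1) = 1/3 ≈ 0.33333)
t(Y) = 4/3 (t(Y) = 4*(1/3) = 4/3)
R(c, T) = 8*T + 8*c (R(c, T) = 8*(c + T) = 8*(T + c) = 8*T + 8*c)
1/(R(K(14), t(3))/486) = 1/((8*(4/3) + 8*14)/486) = 1/((32/3 + 112)*(1/486)) = 1/((368/3)*(1/486)) = 1/(184/729) = 729/184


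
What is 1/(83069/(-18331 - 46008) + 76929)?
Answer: 64339/4949451862 ≈ 1.2999e-5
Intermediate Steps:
1/(83069/(-18331 - 46008) + 76929) = 1/(83069/(-64339) + 76929) = 1/(83069*(-1/64339) + 76929) = 1/(-83069/64339 + 76929) = 1/(4949451862/64339) = 64339/4949451862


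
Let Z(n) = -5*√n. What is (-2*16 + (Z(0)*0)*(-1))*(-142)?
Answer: 4544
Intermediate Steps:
(-2*16 + (Z(0)*0)*(-1))*(-142) = (-2*16 + (-5*√0*0)*(-1))*(-142) = (-32 + (-5*0*0)*(-1))*(-142) = (-32 + (0*0)*(-1))*(-142) = (-32 + 0*(-1))*(-142) = (-32 + 0)*(-142) = -32*(-142) = 4544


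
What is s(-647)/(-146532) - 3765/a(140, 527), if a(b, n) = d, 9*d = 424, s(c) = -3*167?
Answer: -413752033/5177464 ≈ -79.914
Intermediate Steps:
s(c) = -501
d = 424/9 (d = (1/9)*424 = 424/9 ≈ 47.111)
a(b, n) = 424/9
s(-647)/(-146532) - 3765/a(140, 527) = -501/(-146532) - 3765/424/9 = -501*(-1/146532) - 3765*9/424 = 167/48844 - 33885/424 = -413752033/5177464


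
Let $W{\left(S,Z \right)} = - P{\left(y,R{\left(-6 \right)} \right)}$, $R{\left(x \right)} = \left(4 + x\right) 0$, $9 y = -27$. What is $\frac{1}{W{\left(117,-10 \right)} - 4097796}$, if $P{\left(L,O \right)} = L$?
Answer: $- \frac{1}{4097793} \approx -2.4403 \cdot 10^{-7}$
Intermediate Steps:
$y = -3$ ($y = \frac{1}{9} \left(-27\right) = -3$)
$R{\left(x \right)} = 0$
$W{\left(S,Z \right)} = 3$ ($W{\left(S,Z \right)} = \left(-1\right) \left(-3\right) = 3$)
$\frac{1}{W{\left(117,-10 \right)} - 4097796} = \frac{1}{3 - 4097796} = \frac{1}{-4097793} = - \frac{1}{4097793}$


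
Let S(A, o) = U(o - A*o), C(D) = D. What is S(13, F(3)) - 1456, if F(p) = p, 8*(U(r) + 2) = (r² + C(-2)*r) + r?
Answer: -2583/2 ≈ -1291.5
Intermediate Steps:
U(r) = -2 - r/8 + r²/8 (U(r) = -2 + ((r² - 2*r) + r)/8 = -2 + (r² - r)/8 = -2 + (-r/8 + r²/8) = -2 - r/8 + r²/8)
S(A, o) = -2 - o/8 + (o - A*o)²/8 + A*o/8 (S(A, o) = -2 - (o - A*o)/8 + (o - A*o)²/8 = -2 + (-o/8 + A*o/8) + (o - A*o)²/8 = -2 - o/8 + (o - A*o)²/8 + A*o/8)
S(13, F(3)) - 1456 = (-2 + (⅛)*3*(-1 + 13) + (⅛)*3²*(-1 + 13)²) - 1456 = (-2 + (⅛)*3*12 + (⅛)*9*12²) - 1456 = (-2 + 9/2 + (⅛)*9*144) - 1456 = (-2 + 9/2 + 162) - 1456 = 329/2 - 1456 = -2583/2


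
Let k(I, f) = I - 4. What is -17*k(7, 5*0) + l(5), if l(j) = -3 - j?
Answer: -59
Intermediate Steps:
k(I, f) = -4 + I
-17*k(7, 5*0) + l(5) = -17*(-4 + 7) + (-3 - 1*5) = -17*3 + (-3 - 5) = -51 - 8 = -59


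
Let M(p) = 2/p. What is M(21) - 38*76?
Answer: -60646/21 ≈ -2887.9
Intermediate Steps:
M(21) - 38*76 = 2/21 - 38*76 = 2*(1/21) - 2888 = 2/21 - 2888 = -60646/21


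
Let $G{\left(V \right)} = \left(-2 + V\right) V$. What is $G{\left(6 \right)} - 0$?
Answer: $24$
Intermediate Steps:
$G{\left(V \right)} = V \left(-2 + V\right)$
$G{\left(6 \right)} - 0 = 6 \left(-2 + 6\right) - 0 = 6 \cdot 4 + 0 = 24 + 0 = 24$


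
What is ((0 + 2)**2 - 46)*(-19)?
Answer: 798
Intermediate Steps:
((0 + 2)**2 - 46)*(-19) = (2**2 - 46)*(-19) = (4 - 46)*(-19) = -42*(-19) = 798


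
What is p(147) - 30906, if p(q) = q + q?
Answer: -30612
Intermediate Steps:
p(q) = 2*q
p(147) - 30906 = 2*147 - 30906 = 294 - 30906 = -30612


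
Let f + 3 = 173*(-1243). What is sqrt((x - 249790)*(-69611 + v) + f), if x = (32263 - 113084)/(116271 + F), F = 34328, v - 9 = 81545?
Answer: I*sqrt(67665125827378089209)/150599 ≈ 54621.0*I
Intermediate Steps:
v = 81554 (v = 9 + 81545 = 81554)
x = -80821/150599 (x = (32263 - 113084)/(116271 + 34328) = -80821/150599 ≈ -0.53666)
f = -215042 (f = -3 + 173*(-1243) = -3 - 215039 = -215042)
sqrt((x - 249790)*(-69611 + v) + f) = sqrt((-80821/150599 - 249790)*(-69611 + 81554) - 215042) = sqrt(-37618205031/150599*11943 - 215042) = sqrt(-449274222685233/150599 - 215042) = sqrt(-449306607795391/150599) = I*sqrt(67665125827378089209)/150599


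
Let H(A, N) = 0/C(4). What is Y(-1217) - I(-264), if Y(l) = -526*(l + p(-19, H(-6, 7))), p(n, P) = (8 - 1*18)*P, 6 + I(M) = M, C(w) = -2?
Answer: 640412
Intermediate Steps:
I(M) = -6 + M
H(A, N) = 0 (H(A, N) = 0/(-2) = 0*(-1/2) = 0)
p(n, P) = -10*P (p(n, P) = (8 - 18)*P = -10*P)
Y(l) = -526*l (Y(l) = -526*(l - 10*0) = -526*(l + 0) = -526*l)
Y(-1217) - I(-264) = -526*(-1217) - (-6 - 264) = 640142 - 1*(-270) = 640142 + 270 = 640412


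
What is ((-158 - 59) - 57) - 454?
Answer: -728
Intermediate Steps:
((-158 - 59) - 57) - 454 = (-217 - 57) - 454 = -274 - 454 = -728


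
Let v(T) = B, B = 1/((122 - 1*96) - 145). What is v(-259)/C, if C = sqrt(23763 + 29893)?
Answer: -sqrt(13414)/3192532 ≈ -3.6278e-5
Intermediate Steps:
C = 2*sqrt(13414) (C = sqrt(53656) = 2*sqrt(13414) ≈ 231.64)
B = -1/119 (B = 1/((122 - 96) - 145) = 1/(26 - 145) = 1/(-119) = -1/119 ≈ -0.0084034)
v(T) = -1/119
v(-259)/C = -sqrt(13414)/26828/119 = -sqrt(13414)/3192532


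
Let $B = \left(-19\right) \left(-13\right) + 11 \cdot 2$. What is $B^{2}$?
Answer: $72361$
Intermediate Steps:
$B = 269$ ($B = 247 + 22 = 269$)
$B^{2} = 269^{2} = 72361$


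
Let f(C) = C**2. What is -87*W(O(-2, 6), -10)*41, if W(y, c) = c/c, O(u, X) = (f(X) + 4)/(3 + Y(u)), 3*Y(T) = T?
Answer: -3567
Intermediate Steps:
Y(T) = T/3
O(u, X) = (4 + X**2)/(3 + u/3) (O(u, X) = (X**2 + 4)/(3 + u/3) = (4 + X**2)/(3 + u/3))
W(y, c) = 1
-87*W(O(-2, 6), -10)*41 = -87*1*41 = -87*41 = -3567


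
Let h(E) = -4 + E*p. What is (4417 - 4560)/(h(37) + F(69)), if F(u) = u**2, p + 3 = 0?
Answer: -143/4646 ≈ -0.030779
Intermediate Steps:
p = -3 (p = -3 + 0 = -3)
h(E) = -4 - 3*E (h(E) = -4 + E*(-3) = -4 - 3*E)
(4417 - 4560)/(h(37) + F(69)) = (4417 - 4560)/((-4 - 3*37) + 69**2) = -143/((-4 - 111) + 4761) = -143/(-115 + 4761) = -143/4646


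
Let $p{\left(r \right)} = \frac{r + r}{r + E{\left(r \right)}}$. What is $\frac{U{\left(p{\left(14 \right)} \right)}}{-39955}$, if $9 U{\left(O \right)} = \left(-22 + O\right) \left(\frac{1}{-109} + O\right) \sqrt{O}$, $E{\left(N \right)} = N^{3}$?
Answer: $\frac{10108 \sqrt{394}}{33296325725435} \approx 6.0258 \cdot 10^{-9}$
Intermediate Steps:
$p{\left(r \right)} = \frac{2 r}{r + r^{3}}$ ($p{\left(r \right)} = \frac{r + r}{r + r^{3}} = \frac{2 r}{r + r^{3}}$)
$U{\left(O \right)} = \frac{\sqrt{O} \left(-22 + O\right) \left(- \frac{1}{109} + O\right)}{9}$ ($U{\left(O \right)} = \frac{\left(-22 + O\right) \left(\frac{1}{-109} + O\right) \sqrt{O}}{9} = \frac{\left(-22 + O\right) \left(- \frac{1}{109} + O\right) \sqrt{O}}{9} = \frac{\sqrt{O} \left(-22 + O\right) \left(- \frac{1}{109} + O\right)}{9}$)
$\frac{U{\left(p{\left(14 \right)} \right)}}{-39955} = \frac{\frac{1}{981} \sqrt{\frac{2}{1 + 14^{2}}} \left(22 - 2399 \frac{2}{1 + 14^{2}} + 109 \left(\frac{2}{1 + 14^{2}}\right)^{2}\right)}{-39955} = \frac{\sqrt{\frac{2}{1 + 196}} \left(22 - 2399 \frac{2}{1 + 196} + 109 \left(\frac{2}{1 + 196}\right)^{2}\right)}{981} \left(- \frac{1}{39955}\right) = \frac{\sqrt{\frac{2}{197}} \left(22 - 2399 \cdot \frac{2}{197} + 109 \left(\frac{2}{197}\right)^{2}\right)}{981} \left(- \frac{1}{39955}\right) = \frac{\sqrt{2 \cdot \frac{1}{197}} \left(22 - 2399 \cdot 2 \cdot \frac{1}{197} + 109 \left(2 \cdot \frac{1}{197}\right)^{2}\right)}{981} \left(- \frac{1}{39955}\right) = \frac{\sqrt{\frac{2}{197}} \left(22 - \frac{4798}{197} + 109 \left(\frac{2}{197}\right)^{2}\right)}{981} \left(- \frac{1}{39955}\right) = \frac{\frac{\sqrt{394}}{197} \left(22 - \frac{4798}{197} + 109 \cdot \frac{4}{38809}\right)}{981} \left(- \frac{1}{39955}\right) = \frac{\frac{\sqrt{394}}{197} \left(22 - \frac{4798}{197} + \frac{436}{38809}\right)}{981} \left(- \frac{1}{39955}\right) = \frac{1}{981} \frac{\sqrt{394}}{197} \left(- \frac{90972}{38809}\right) \left(- \frac{1}{39955}\right) = - \frac{10108 \sqrt{394}}{833345657} \left(- \frac{1}{39955}\right) = \frac{10108 \sqrt{394}}{33296325725435}$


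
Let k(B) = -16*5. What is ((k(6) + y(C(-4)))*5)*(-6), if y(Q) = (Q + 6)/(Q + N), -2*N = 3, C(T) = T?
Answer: 26520/11 ≈ 2410.9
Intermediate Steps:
N = -3/2 (N = -½*3 = -3/2 ≈ -1.5000)
k(B) = -80 (k(B) = -4*20 = -80)
y(Q) = (6 + Q)/(-3/2 + Q) (y(Q) = (Q + 6)/(Q - 3/2) = (6 + Q)/(-3/2 + Q))
((k(6) + y(C(-4)))*5)*(-6) = ((-80 + 2*(6 - 4)/(-3 + 2*(-4)))*5)*(-6) = ((-80 + 2*2/(-3 - 8))*5)*(-6) = ((-80 + 2*2/(-11))*5)*(-6) = ((-80 + 2*(-1/11)*2)*5)*(-6) = ((-80 - 4/11)*5)*(-6) = -884/11*5*(-6) = -4420/11*(-6) = 26520/11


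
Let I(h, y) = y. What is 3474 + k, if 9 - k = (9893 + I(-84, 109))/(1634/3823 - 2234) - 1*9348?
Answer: 18266913239/1423158 ≈ 12835.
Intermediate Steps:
k = 13322862347/1423158 (k = 9 - ((9893 + 109)/(1634/3823 - 2234) - 1*9348) = 9 - (10002/(1634*(1/3823) - 2234) - 9348) = 9 - (10002/(1634/3823 - 2234) - 9348) = 9 - (10002/(-8538948/3823) - 9348) = 9 - (10002*(-3823/8538948) - 9348) = 9 - (-6372941/1423158 - 9348) = 9 - 1*(-13310053925/1423158) = 9 + 13310053925/1423158 = 13322862347/1423158 ≈ 9361.5)
3474 + k = 3474 + 13322862347/1423158 = 18266913239/1423158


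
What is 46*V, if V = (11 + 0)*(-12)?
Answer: -6072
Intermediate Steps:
V = -132 (V = 11*(-12) = -132)
46*V = 46*(-132) = -6072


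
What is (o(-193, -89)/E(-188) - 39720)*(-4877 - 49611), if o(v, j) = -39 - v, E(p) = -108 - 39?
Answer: 6492961328/3 ≈ 2.1643e+9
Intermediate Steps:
E(p) = -147
(o(-193, -89)/E(-188) - 39720)*(-4877 - 49611) = ((-39 - 1*(-193))/(-147) - 39720)*(-4877 - 49611) = ((-39 + 193)*(-1/147) - 39720)*(-54488) = (154*(-1/147) - 39720)*(-54488) = (-22/21 - 39720)*(-54488) = -834142/21*(-54488) = 6492961328/3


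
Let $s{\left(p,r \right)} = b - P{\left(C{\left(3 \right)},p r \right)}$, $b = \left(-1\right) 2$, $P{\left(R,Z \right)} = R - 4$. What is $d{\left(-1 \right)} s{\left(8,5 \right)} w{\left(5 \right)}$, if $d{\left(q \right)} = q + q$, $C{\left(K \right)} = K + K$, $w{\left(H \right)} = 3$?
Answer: $24$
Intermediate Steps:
$C{\left(K \right)} = 2 K$
$d{\left(q \right)} = 2 q$
$P{\left(R,Z \right)} = -4 + R$
$b = -2$
$s{\left(p,r \right)} = -4$ ($s{\left(p,r \right)} = -2 - \left(-4 + 2 \cdot 3\right) = -2 - \left(-4 + 6\right) = -2 - 2 = -4$)
$d{\left(-1 \right)} s{\left(8,5 \right)} w{\left(5 \right)} = 2 \left(-1\right) \left(-4\right) 3 = \left(-2\right) \left(-4\right) 3 = 8 \cdot 3 = 24$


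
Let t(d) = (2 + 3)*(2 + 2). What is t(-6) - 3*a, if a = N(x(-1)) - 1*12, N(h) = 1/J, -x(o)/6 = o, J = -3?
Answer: 57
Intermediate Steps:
t(d) = 20 (t(d) = 5*4 = 20)
x(o) = -6*o
N(h) = -⅓ (N(h) = 1/(-3) = -⅓)
a = -37/3 (a = -⅓ - 1*12 = -⅓ - 12 = -37/3 ≈ -12.333)
t(-6) - 3*a = 20 - 3*(-37/3) = 20 + 37 = 57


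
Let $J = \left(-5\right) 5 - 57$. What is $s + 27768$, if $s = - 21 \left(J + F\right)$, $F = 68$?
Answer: $28062$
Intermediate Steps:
$J = -82$ ($J = -25 - 57 = -82$)
$s = 294$ ($s = - 21 \left(-82 + 68\right) = \left(-21\right) \left(-14\right) = 294$)
$s + 27768 = 294 + 27768 = 28062$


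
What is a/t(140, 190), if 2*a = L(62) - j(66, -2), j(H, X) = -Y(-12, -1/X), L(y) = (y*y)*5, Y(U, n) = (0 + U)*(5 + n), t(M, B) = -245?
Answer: -9577/245 ≈ -39.090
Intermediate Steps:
Y(U, n) = U*(5 + n)
L(y) = 5*y**2 (L(y) = y**2*5 = 5*y**2)
j(H, X) = 60 - 12/X (j(H, X) = -(-12)*(5 - 1/X) = -(-60 + 12/X) = 60 - 12/X)
a = 9577 (a = (5*62**2 - (60 - 12/(-2)))/2 = (5*3844 - (60 - 12*(-1/2)))/2 = (19220 - (60 + 6))/2 = (19220 - 1*66)/2 = (19220 - 66)/2 = (1/2)*19154 = 9577)
a/t(140, 190) = 9577/(-245) = 9577*(-1/245) = -9577/245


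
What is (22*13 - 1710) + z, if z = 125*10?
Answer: -174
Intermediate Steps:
z = 1250
(22*13 - 1710) + z = (22*13 - 1710) + 1250 = (286 - 1710) + 1250 = -1424 + 1250 = -174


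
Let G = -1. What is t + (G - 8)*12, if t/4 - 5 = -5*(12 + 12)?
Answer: -568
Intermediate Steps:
t = -460 (t = 20 + 4*(-5*(12 + 12)) = 20 + 4*(-5*24) = 20 + 4*(-120) = 20 - 480 = -460)
t + (G - 8)*12 = -460 + (-1 - 8)*12 = -460 - 9*12 = -460 - 108 = -568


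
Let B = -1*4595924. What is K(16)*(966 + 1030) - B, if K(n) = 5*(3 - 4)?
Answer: 4585944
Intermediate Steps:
K(n) = -5 (K(n) = 5*(-1) = -5)
B = -4595924
K(16)*(966 + 1030) - B = -5*(966 + 1030) - 1*(-4595924) = -5*1996 + 4595924 = -9980 + 4595924 = 4585944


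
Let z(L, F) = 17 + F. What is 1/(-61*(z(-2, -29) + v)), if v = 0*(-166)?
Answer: 1/732 ≈ 0.0013661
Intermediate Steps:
v = 0
1/(-61*(z(-2, -29) + v)) = 1/(-61*((17 - 29) + 0)) = 1/(-61*(-12 + 0)) = 1/(-61*(-12)) = 1/732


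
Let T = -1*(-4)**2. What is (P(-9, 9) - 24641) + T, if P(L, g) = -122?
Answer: -24779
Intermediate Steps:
T = -16 (T = -1*16 = -16)
(P(-9, 9) - 24641) + T = (-122 - 24641) - 16 = -24763 - 16 = -24779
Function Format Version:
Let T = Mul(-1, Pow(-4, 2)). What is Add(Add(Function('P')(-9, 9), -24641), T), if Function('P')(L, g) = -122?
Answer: -24779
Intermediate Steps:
T = -16 (T = Mul(-1, 16) = -16)
Add(Add(Function('P')(-9, 9), -24641), T) = Add(Add(-122, -24641), -16) = Add(-24763, -16) = -24779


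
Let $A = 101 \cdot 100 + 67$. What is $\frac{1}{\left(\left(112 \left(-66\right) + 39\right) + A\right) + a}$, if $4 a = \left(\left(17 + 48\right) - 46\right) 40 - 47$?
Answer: $\frac{4}{11969} \approx 0.0003342$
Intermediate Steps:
$a = \frac{713}{4}$ ($a = \frac{\left(\left(17 + 48\right) - 46\right) 40 - 47}{4} = \frac{\left(65 - 46\right) 40 - 47}{4} = \frac{19 \cdot 40 - 47}{4} = \frac{760 - 47}{4} = \frac{1}{4} \cdot 713 = \frac{713}{4} \approx 178.25$)
$A = 10167$ ($A = 10100 + 67 = 10167$)
$\frac{1}{\left(\left(112 \left(-66\right) + 39\right) + A\right) + a} = \frac{1}{\left(\left(112 \left(-66\right) + 39\right) + 10167\right) + \frac{713}{4}} = \frac{1}{\left(\left(-7392 + 39\right) + 10167\right) + \frac{713}{4}} = \frac{1}{\left(-7353 + 10167\right) + \frac{713}{4}} = \frac{1}{2814 + \frac{713}{4}} = \frac{1}{\frac{11969}{4}} = \frac{4}{11969}$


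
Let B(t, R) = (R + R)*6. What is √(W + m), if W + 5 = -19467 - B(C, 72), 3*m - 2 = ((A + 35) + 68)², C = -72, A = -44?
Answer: 5*I*√767 ≈ 138.47*I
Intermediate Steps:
B(t, R) = 12*R (B(t, R) = (2*R)*6 = 12*R)
m = 1161 (m = ⅔ + ((-44 + 35) + 68)²/3 = ⅔ + (-9 + 68)²/3 = ⅔ + (⅓)*59² = ⅔ + (⅓)*3481 = ⅔ + 3481/3 = 1161)
W = -20336 (W = -5 + (-19467 - 12*72) = -5 + (-19467 - 1*864) = -5 + (-19467 - 864) = -5 - 20331 = -20336)
√(W + m) = √(-20336 + 1161) = √(-19175) = 5*I*√767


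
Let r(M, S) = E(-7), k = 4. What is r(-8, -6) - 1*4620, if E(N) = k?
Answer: -4616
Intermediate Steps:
E(N) = 4
r(M, S) = 4
r(-8, -6) - 1*4620 = 4 - 1*4620 = 4 - 4620 = -4616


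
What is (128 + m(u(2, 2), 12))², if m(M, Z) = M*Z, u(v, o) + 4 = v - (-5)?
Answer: 26896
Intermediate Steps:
u(v, o) = 1 + v (u(v, o) = -4 + (v - (-5)) = -4 + (v - 1*(-5)) = -4 + (v + 5) = -4 + (5 + v) = 1 + v)
(128 + m(u(2, 2), 12))² = (128 + (1 + 2)*12)² = (128 + 3*12)² = (128 + 36)² = 164² = 26896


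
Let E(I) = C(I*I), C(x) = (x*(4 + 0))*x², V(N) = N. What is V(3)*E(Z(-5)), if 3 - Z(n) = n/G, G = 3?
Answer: 30118144/243 ≈ 1.2394e+5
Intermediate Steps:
Z(n) = 3 - n/3
C(x) = 4*x³ (C(x) = (x*4)*x² = (4*x)*x² = 4*x³)
E(I) = 4*I⁶ (E(I) = 4*(I*I)³ = 4*(I²)³ = 4*I⁶)
V(3)*E(Z(-5)) = 3*(4*(3 - ⅓*(-5))⁶) = 3*(4*(3 + 5/3)⁶) = 3*(4*(14/3)⁶) = 3*(4*(7529536/729)) = 3*(30118144/729) = 30118144/243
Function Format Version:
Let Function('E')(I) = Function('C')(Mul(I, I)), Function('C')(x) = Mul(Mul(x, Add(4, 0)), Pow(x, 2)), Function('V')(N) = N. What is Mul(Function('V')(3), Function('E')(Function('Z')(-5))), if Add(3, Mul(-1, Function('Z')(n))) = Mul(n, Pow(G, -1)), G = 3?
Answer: Rational(30118144, 243) ≈ 1.2394e+5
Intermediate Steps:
Function('Z')(n) = Add(3, Mul(Rational(-1, 3), n)) (Function('Z')(n) = Add(3, Mul(-1, Mul(n, Pow(3, -1)))) = Add(3, Mul(-1, Mul(n, Rational(1, 3)))) = Add(3, Mul(-1, Mul(Rational(1, 3), n))) = Add(3, Mul(Rational(-1, 3), n)))
Function('C')(x) = Mul(4, Pow(x, 3)) (Function('C')(x) = Mul(Mul(x, 4), Pow(x, 2)) = Mul(Mul(4, x), Pow(x, 2)) = Mul(4, Pow(x, 3)))
Function('E')(I) = Mul(4, Pow(I, 6)) (Function('E')(I) = Mul(4, Pow(Mul(I, I), 3)) = Mul(4, Pow(Pow(I, 2), 3)) = Mul(4, Pow(I, 6)))
Mul(Function('V')(3), Function('E')(Function('Z')(-5))) = Mul(3, Mul(4, Pow(Add(3, Mul(Rational(-1, 3), -5)), 6))) = Mul(3, Mul(4, Pow(Add(3, Rational(5, 3)), 6))) = Mul(3, Mul(4, Pow(Rational(14, 3), 6))) = Mul(3, Mul(4, Rational(7529536, 729))) = Mul(3, Rational(30118144, 729)) = Rational(30118144, 243)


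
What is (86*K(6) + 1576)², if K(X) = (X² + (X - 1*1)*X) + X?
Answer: 60341824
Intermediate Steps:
K(X) = X + X² + X*(-1 + X) (K(X) = (X² + (X - 1)*X) + X = (X² + (-1 + X)*X) + X = (X² + X*(-1 + X)) + X = X + X² + X*(-1 + X))
(86*K(6) + 1576)² = (86*(2*6²) + 1576)² = (86*(2*36) + 1576)² = (86*72 + 1576)² = (6192 + 1576)² = 7768² = 60341824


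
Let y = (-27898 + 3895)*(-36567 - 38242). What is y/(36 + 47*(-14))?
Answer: -1795640427/622 ≈ -2.8869e+6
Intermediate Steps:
y = 1795640427 (y = -24003*(-74809) = 1795640427)
y/(36 + 47*(-14)) = 1795640427/(36 + 47*(-14)) = 1795640427/(36 - 658) = 1795640427/(-622) = 1795640427*(-1/622) = -1795640427/622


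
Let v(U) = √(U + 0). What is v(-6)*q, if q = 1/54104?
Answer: I*√6/54104 ≈ 4.5274e-5*I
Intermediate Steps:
v(U) = √U
q = 1/54104 ≈ 1.8483e-5
v(-6)*q = √(-6)*(1/54104) = (I*√6)*(1/54104) = I*√6/54104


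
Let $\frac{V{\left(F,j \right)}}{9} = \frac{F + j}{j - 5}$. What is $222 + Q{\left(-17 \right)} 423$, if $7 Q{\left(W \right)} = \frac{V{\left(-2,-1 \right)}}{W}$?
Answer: $\frac{49029}{238} \approx 206.0$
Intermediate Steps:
$V{\left(F,j \right)} = \frac{9 \left(F + j\right)}{-5 + j}$ ($V{\left(F,j \right)} = 9 \frac{F + j}{j - 5} = 9 \frac{F + j}{-5 + j} = \frac{9 \left(F + j\right)}{-5 + j}$)
$Q{\left(W \right)} = \frac{9}{14 W}$ ($Q{\left(W \right)} = \frac{\frac{9 \left(-2 - 1\right)}{-5 - 1} \frac{1}{W}}{7} = \frac{9 \frac{1}{-6} \left(-3\right) \frac{1}{W}}{7} = \frac{9 \left(- \frac{1}{6}\right) \left(-3\right) \frac{1}{W}}{7} = \frac{\frac{9}{2} \frac{1}{W}}{7} = \frac{9}{14 W}$)
$222 + Q{\left(-17 \right)} 423 = 222 + \frac{9}{14 \left(-17\right)} 423 = 222 + \frac{9}{14} \left(- \frac{1}{17}\right) 423 = 222 - \frac{3807}{238} = \frac{49029}{238}$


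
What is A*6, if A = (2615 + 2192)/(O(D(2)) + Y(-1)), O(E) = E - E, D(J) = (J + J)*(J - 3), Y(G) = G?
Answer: -28842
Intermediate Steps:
D(J) = 2*J*(-3 + J) (D(J) = (2*J)*(-3 + J) = 2*J*(-3 + J))
O(E) = 0
A = -4807 (A = (2615 + 2192)/(0 - 1) = 4807/(-1) = 4807*(-1) = -4807)
A*6 = -4807*6 = -28842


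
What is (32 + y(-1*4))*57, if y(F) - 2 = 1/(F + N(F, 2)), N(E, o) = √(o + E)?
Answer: 5776/3 - 19*I*√2/6 ≈ 1925.3 - 4.4783*I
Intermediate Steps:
N(E, o) = √(E + o)
y(F) = 2 + 1/(F + √(2 + F)) (y(F) = 2 + 1/(F + √(F + 2)) = 2 + 1/(F + √(2 + F)))
(32 + y(-1*4))*57 = (32 + (1 + 2*(-1*4) + 2*√(2 - 1*4))/(-1*4 + √(2 - 1*4)))*57 = (32 + (1 + 2*(-4) + 2*√(2 - 4))/(-4 + √(2 - 4)))*57 = (32 + (1 - 8 + 2*√(-2))/(-4 + √(-2)))*57 = (32 + (1 - 8 + 2*(I*√2))/(-4 + I*√2))*57 = (32 + (1 - 8 + 2*I*√2)/(-4 + I*√2))*57 = (32 + (-7 + 2*I*√2)/(-4 + I*√2))*57 = 1824 + 57*(-7 + 2*I*√2)/(-4 + I*√2)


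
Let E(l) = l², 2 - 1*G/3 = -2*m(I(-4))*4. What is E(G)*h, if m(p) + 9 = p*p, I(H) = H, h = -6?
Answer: -181656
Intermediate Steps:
m(p) = -9 + p² (m(p) = -9 + p*p = -9 + p²)
G = 174 (G = 6 - 3*(-2*(-9 + (-4)²))*4 = 6 - 3*(-2*(-9 + 16))*4 = 6 - 3*(-2*7)*4 = 6 - (-42)*4 = 6 - 3*(-56) = 6 + 168 = 174)
E(G)*h = 174²*(-6) = 30276*(-6) = -181656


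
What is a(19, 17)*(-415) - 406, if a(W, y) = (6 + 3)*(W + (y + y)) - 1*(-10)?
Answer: -202511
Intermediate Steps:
a(W, y) = 10 + 9*W + 18*y (a(W, y) = 9*(W + 2*y) + 10 = (9*W + 18*y) + 10 = 10 + 9*W + 18*y)
a(19, 17)*(-415) - 406 = (10 + 9*19 + 18*17)*(-415) - 406 = (10 + 171 + 306)*(-415) - 406 = 487*(-415) - 406 = -202105 - 406 = -202511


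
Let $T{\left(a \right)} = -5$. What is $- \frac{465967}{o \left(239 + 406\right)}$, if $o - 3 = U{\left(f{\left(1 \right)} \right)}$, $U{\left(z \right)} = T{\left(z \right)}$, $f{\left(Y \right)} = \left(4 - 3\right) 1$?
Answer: $\frac{465967}{1290} \approx 361.21$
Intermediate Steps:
$f{\left(Y \right)} = 1$ ($f{\left(Y \right)} = 1 \cdot 1 = 1$)
$U{\left(z \right)} = -5$
$o = -2$ ($o = 3 - 5 = -2$)
$- \frac{465967}{o \left(239 + 406\right)} = - \frac{465967}{\left(-2\right) \left(239 + 406\right)} = - \frac{465967}{\left(-2\right) 645} = - \frac{465967}{-1290} = \left(-465967\right) \left(- \frac{1}{1290}\right) = \frac{465967}{1290}$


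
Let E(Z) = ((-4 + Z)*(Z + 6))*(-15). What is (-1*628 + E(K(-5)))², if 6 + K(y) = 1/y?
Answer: 10843849/25 ≈ 4.3375e+5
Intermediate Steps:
K(y) = -6 + 1/y
E(Z) = -15*(-4 + Z)*(6 + Z) (E(Z) = ((-4 + Z)*(6 + Z))*(-15) = -15*(-4 + Z)*(6 + Z))
(-1*628 + E(K(-5)))² = (-1*628 + (360 - 30*(-6 + 1/(-5)) - 15*(-6 + 1/(-5))²))² = (-628 + (360 - 30*(-6 - ⅕) - 15*(-6 - ⅕)²))² = (-628 + (360 - 30*(-31/5) - 15*(-31/5)²))² = (-628 + (360 + 186 - 15*961/25))² = (-628 + (360 + 186 - 2883/5))² = (-628 - 153/5)² = (-3293/5)² = 10843849/25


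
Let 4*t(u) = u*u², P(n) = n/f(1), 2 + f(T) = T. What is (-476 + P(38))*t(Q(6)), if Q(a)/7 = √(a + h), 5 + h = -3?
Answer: 88151*I*√2 ≈ 1.2466e+5*I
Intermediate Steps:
h = -8 (h = -5 - 3 = -8)
f(T) = -2 + T
Q(a) = 7*√(-8 + a) (Q(a) = 7*√(a - 8) = 7*√(-8 + a))
P(n) = -n (P(n) = n/(-2 + 1) = n/(-1) = n*(-1) = -n)
t(u) = u³/4 (t(u) = (u*u²)/4 = u³/4)
(-476 + P(38))*t(Q(6)) = (-476 - 1*38)*((7*√(-8 + 6))³/4) = (-476 - 38)*((7*√(-2))³/4) = -257*(7*(I*√2))³/2 = -257*(7*I*√2)³/2 = -257*(-686*I*√2)/2 = -(-88151)*I*√2 = 88151*I*√2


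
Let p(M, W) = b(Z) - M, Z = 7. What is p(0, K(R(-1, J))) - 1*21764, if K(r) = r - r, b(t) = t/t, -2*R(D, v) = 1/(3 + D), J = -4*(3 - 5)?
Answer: -21763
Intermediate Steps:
J = 8 (J = -4*(-2) = 8)
R(D, v) = -1/(2*(3 + D))
b(t) = 1
K(r) = 0
p(M, W) = 1 - M
p(0, K(R(-1, J))) - 1*21764 = (1 - 1*0) - 1*21764 = (1 + 0) - 21764 = 1 - 21764 = -21763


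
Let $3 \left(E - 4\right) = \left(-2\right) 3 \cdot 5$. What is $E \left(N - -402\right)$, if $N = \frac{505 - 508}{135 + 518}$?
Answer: $- \frac{1575018}{653} \approx -2412.0$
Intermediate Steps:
$E = -6$ ($E = 4 + \frac{\left(-2\right) 3 \cdot 5}{3} = 4 + \frac{\left(-6\right) 5}{3} = 4 + \frac{1}{3} \left(-30\right) = 4 - 10 = -6$)
$N = - \frac{3}{653} \approx -0.0045942$
$E \left(N - -402\right) = - 6 \left(- \frac{3}{653} - -402\right) = - 6 \left(- \frac{3}{653} + 402\right) = \left(-6\right) \frac{262503}{653} = - \frac{1575018}{653}$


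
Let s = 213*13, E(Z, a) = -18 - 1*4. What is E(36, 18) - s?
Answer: -2791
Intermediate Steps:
E(Z, a) = -22 (E(Z, a) = -18 - 4 = -22)
s = 2769
E(36, 18) - s = -22 - 1*2769 = -22 - 2769 = -2791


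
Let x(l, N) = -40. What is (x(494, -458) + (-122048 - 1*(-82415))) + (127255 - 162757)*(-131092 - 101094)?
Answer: 8243027699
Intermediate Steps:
(x(494, -458) + (-122048 - 1*(-82415))) + (127255 - 162757)*(-131092 - 101094) = (-40 + (-122048 - 1*(-82415))) + (127255 - 162757)*(-131092 - 101094) = (-40 + (-122048 + 82415)) - 35502*(-232186) = (-40 - 39633) + 8243067372 = -39673 + 8243067372 = 8243027699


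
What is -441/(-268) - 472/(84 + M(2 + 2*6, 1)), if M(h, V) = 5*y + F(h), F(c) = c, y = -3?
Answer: -89893/22244 ≈ -4.0412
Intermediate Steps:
M(h, V) = -15 + h (M(h, V) = 5*(-3) + h = -15 + h)
-441/(-268) - 472/(84 + M(2 + 2*6, 1)) = -441/(-268) - 472/(84 + (-15 + (2 + 2*6))) = -441*(-1/268) - 472/(84 + (-15 + (2 + 12))) = 441/268 - 472/(84 + (-15 + 14)) = 441/268 - 472/(84 - 1) = 441/268 - 472/83 = -89893/22244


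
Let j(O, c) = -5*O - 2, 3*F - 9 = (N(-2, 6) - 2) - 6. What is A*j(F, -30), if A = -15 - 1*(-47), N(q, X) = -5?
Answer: 448/3 ≈ 149.33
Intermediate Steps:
F = -4/3 (F = 3 + ((-5 - 2) - 6)/3 = 3 + (-7 - 6)/3 = 3 + (⅓)*(-13) = 3 - 13/3 = -4/3 ≈ -1.3333)
j(O, c) = -2 - 5*O
A = 32 (A = -15 + 47 = 32)
A*j(F, -30) = 32*(-2 - 5*(-4/3)) = 32*(-2 + 20/3) = 32*(14/3) = 448/3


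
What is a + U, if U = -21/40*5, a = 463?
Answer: 3683/8 ≈ 460.38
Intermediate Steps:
U = -21/8 (U = -21*1/40*5 = -21/40*5 = -21/8 ≈ -2.6250)
a + U = 463 - 21/8 = 3683/8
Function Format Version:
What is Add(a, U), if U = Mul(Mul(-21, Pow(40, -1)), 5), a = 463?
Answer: Rational(3683, 8) ≈ 460.38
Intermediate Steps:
U = Rational(-21, 8) (U = Mul(Mul(-21, Rational(1, 40)), 5) = Mul(Rational(-21, 40), 5) = Rational(-21, 8) ≈ -2.6250)
Add(a, U) = Add(463, Rational(-21, 8)) = Rational(3683, 8)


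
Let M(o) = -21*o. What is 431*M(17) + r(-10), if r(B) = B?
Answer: -153877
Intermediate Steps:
431*M(17) + r(-10) = 431*(-21*17) - 10 = 431*(-357) - 10 = -153867 - 10 = -153877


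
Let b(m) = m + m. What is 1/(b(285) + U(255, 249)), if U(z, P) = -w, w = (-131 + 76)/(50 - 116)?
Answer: 6/3415 ≈ 0.0017570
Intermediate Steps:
b(m) = 2*m
w = 5/6 (w = -55/(-66) = -55*(-1/66) = 5/6 ≈ 0.83333)
U(z, P) = -5/6 (U(z, P) = -1*5/6 = -5/6)
1/(b(285) + U(255, 249)) = 1/(2*285 - 5/6) = 1/(570 - 5/6) = 1/(3415/6) = 6/3415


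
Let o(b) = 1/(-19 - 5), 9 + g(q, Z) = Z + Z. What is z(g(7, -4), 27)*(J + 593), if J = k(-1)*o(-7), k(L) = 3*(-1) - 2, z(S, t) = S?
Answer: -242029/24 ≈ -10085.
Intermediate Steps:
g(q, Z) = -9 + 2*Z (g(q, Z) = -9 + (Z + Z) = -9 + 2*Z)
k(L) = -5 (k(L) = -3 - 2 = -5)
o(b) = -1/24 (o(b) = 1/(-24) = -1/24)
J = 5/24 (J = -5*(-1/24) = 5/24 ≈ 0.20833)
z(g(7, -4), 27)*(J + 593) = (-9 + 2*(-4))*(5/24 + 593) = (-9 - 8)*(14237/24) = -17*14237/24 = -242029/24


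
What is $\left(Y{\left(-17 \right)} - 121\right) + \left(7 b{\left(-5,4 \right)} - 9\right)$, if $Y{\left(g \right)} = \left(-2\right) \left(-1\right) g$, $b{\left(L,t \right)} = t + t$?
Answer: $-108$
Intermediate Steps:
$b{\left(L,t \right)} = 2 t$
$Y{\left(g \right)} = 2 g$
$\left(Y{\left(-17 \right)} - 121\right) + \left(7 b{\left(-5,4 \right)} - 9\right) = \left(2 \left(-17\right) - 121\right) - \left(9 - 7 \cdot 2 \cdot 4\right) = \left(-34 - 121\right) + \left(7 \cdot 8 - 9\right) = \left(-34 - 121\right) + \left(56 - 9\right) = -155 + 47 = -108$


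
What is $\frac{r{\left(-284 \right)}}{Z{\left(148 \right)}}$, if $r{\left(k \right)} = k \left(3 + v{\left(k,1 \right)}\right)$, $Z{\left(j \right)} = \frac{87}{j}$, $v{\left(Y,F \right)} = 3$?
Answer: $- \frac{84064}{29} \approx -2898.8$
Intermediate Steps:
$r{\left(k \right)} = 6 k$ ($r{\left(k \right)} = k \left(3 + 3\right) = k 6 = 6 k$)
$\frac{r{\left(-284 \right)}}{Z{\left(148 \right)}} = \frac{6 \left(-284\right)}{87 \cdot \frac{1}{148}} = - \frac{1704}{87 \cdot \frac{1}{148}} = - \frac{1704}{\frac{87}{148}} = \left(-1704\right) \frac{148}{87} = - \frac{84064}{29}$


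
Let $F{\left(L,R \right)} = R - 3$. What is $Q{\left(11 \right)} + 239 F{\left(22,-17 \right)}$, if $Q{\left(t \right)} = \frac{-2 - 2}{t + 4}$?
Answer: $- \frac{71704}{15} \approx -4780.3$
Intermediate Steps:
$F{\left(L,R \right)} = -3 + R$
$Q{\left(t \right)} = - \frac{4}{4 + t}$
$Q{\left(11 \right)} + 239 F{\left(22,-17 \right)} = - \frac{4}{4 + 11} + 239 \left(-3 - 17\right) = - \frac{4}{15} + 239 \left(-20\right) = \left(-4\right) \frac{1}{15} - 4780 = - \frac{4}{15} - 4780 = - \frac{71704}{15}$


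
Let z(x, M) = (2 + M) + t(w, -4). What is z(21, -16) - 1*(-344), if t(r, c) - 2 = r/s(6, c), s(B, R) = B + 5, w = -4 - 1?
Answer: 3647/11 ≈ 331.55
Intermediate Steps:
w = -5
s(B, R) = 5 + B
t(r, c) = 2 + r/11 (t(r, c) = 2 + r/(5 + 6) = 2 + r/11)
z(x, M) = 39/11 + M (z(x, M) = (2 + M) + (2 + (1/11)*(-5)) = (2 + M) + (2 - 5/11) = (2 + M) + 17/11 = 39/11 + M)
z(21, -16) - 1*(-344) = (39/11 - 16) - 1*(-344) = -137/11 + 344 = 3647/11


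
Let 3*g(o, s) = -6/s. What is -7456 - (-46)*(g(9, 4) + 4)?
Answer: -7295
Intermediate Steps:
g(o, s) = -2/s (g(o, s) = (-6/s)/3 = -2/s)
-7456 - (-46)*(g(9, 4) + 4) = -7456 - (-46)*(-2/4 + 4) = -7456 - (-46)*(-2*¼ + 4) = -7456 - (-46)*(-½ + 4) = -7456 - (-46)*7/2 = -7456 - 1*(-161) = -7456 + 161 = -7295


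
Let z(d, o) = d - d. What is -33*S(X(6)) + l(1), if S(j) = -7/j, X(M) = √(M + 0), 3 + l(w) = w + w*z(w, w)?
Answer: -2 + 77*√6/2 ≈ 92.305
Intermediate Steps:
z(d, o) = 0
l(w) = -3 + w (l(w) = -3 + (w + w*0) = -3 + (w + 0) = -3 + w)
X(M) = √M
-33*S(X(6)) + l(1) = -(-231)/(√6) + (-3 + 1) = -(-231)*√6/6 - 2 = -(-77)*√6/2 - 2 = 77*√6/2 - 2 = -2 + 77*√6/2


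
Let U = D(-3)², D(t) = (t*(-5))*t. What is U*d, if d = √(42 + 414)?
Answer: 4050*√114 ≈ 43242.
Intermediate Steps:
D(t) = -5*t² (D(t) = (-5*t)*t = -5*t²)
U = 2025 (U = (-5*(-3)²)² = (-5*9)² = (-45)² = 2025)
d = 2*√114 (d = √456 = 2*√114 ≈ 21.354)
U*d = 2025*(2*√114) = 4050*√114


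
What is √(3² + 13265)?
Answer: √13274 ≈ 115.21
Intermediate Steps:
√(3² + 13265) = √(9 + 13265) = √13274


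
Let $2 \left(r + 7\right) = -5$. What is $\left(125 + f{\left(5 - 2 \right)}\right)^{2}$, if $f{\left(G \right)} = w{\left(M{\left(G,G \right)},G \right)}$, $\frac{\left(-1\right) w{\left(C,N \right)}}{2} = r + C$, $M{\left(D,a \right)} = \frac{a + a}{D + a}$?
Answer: $20164$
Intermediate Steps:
$r = - \frac{19}{2}$ ($r = -7 + \frac{1}{2} \left(-5\right) = -7 - \frac{5}{2} = - \frac{19}{2} \approx -9.5$)
$M{\left(D,a \right)} = \frac{2 a}{D + a}$
$w{\left(C,N \right)} = 19 - 2 C$ ($w{\left(C,N \right)} = - 2 \left(- \frac{19}{2} + C\right) = 19 - 2 C$)
$f{\left(G \right)} = 17$ ($f{\left(G \right)} = 19 - 2 \frac{2 G}{G + G} = 19 - 2 \frac{2 G}{2 G} = 19 - 2 \cdot 2 G \frac{1}{2 G} = 19 - 2 = 17$)
$\left(125 + f{\left(5 - 2 \right)}\right)^{2} = \left(125 + 17\right)^{2} = 142^{2} = 20164$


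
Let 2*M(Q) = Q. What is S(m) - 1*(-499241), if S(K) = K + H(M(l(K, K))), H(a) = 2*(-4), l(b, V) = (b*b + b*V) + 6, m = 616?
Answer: 499849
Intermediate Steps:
l(b, V) = 6 + b² + V*b (l(b, V) = (b² + V*b) + 6 = 6 + b² + V*b)
M(Q) = Q/2
H(a) = -8
S(K) = -8 + K (S(K) = K - 8 = -8 + K)
S(m) - 1*(-499241) = (-8 + 616) - 1*(-499241) = 608 + 499241 = 499849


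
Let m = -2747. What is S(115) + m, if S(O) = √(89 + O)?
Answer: -2747 + 2*√51 ≈ -2732.7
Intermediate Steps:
S(115) + m = √(89 + 115) - 2747 = √204 - 2747 = 2*√51 - 2747 = -2747 + 2*√51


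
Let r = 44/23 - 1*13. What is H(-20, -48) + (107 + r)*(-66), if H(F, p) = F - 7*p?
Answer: -138328/23 ≈ -6014.3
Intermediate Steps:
r = -255/23 (r = 44*(1/23) - 13 = 44/23 - 13 = -255/23 ≈ -11.087)
H(-20, -48) + (107 + r)*(-66) = (-20 - 7*(-48)) + (107 - 255/23)*(-66) = (-20 + 336) + (2206/23)*(-66) = 316 - 145596/23 = -138328/23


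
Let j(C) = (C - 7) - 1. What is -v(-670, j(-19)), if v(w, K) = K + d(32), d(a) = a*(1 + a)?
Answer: -1029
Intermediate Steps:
j(C) = -8 + C (j(C) = (-7 + C) - 1 = -8 + C)
v(w, K) = 1056 + K (v(w, K) = K + 32*(1 + 32) = K + 32*33 = K + 1056 = 1056 + K)
-v(-670, j(-19)) = -(1056 + (-8 - 19)) = -(1056 - 27) = -1*1029 = -1029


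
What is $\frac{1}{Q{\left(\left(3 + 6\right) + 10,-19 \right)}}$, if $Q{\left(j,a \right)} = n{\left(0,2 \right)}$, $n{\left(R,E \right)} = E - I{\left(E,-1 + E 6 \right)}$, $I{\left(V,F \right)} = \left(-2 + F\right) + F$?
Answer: $- \frac{1}{18} \approx -0.055556$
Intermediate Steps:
$I{\left(V,F \right)} = -2 + 2 F$
$n{\left(R,E \right)} = 4 - 11 E$ ($n{\left(R,E \right)} = E - \left(-2 + 2 \left(-1 + E 6\right)\right) = E - \left(-2 + 2 \left(-1 + 6 E\right)\right) = E - \left(-2 + \left(-2 + 12 E\right)\right) = E - \left(-4 + 12 E\right) = 4 - 11 E$)
$Q{\left(j,a \right)} = -18$ ($Q{\left(j,a \right)} = 4 - 22 = -18$)
$\frac{1}{Q{\left(\left(3 + 6\right) + 10,-19 \right)}} = \frac{1}{-18} = - \frac{1}{18}$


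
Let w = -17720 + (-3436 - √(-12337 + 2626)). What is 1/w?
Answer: I/(3*(√1079 - 7052*I)) ≈ -4.7267e-5 + 2.2017e-7*I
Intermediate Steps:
w = -21156 - 3*I*√1079 (w = -17720 + (-3436 - √(-9711)) = -17720 + (-3436 - 3*I*√1079) = -21156 - 3*I*√1079 ≈ -21156.0 - 98.544*I)
1/w = 1/(-21156 - 3*I*√1079)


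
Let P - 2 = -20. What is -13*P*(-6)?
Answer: -1404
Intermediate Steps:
P = -18 (P = 2 - 20 = -18)
-13*P*(-6) = -13*(-18)*(-6) = 234*(-6) = -1404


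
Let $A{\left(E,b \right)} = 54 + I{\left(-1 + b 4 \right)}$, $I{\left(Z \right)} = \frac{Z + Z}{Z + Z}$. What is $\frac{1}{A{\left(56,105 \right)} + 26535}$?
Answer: $\frac{1}{26590} \approx 3.7608 \cdot 10^{-5}$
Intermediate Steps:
$I{\left(Z \right)} = 1$ ($I{\left(Z \right)} = \frac{2 Z}{2 Z} = 2 Z \frac{1}{2 Z} = 1$)
$A{\left(E,b \right)} = 55$ ($A{\left(E,b \right)} = 54 + 1 = 55$)
$\frac{1}{A{\left(56,105 \right)} + 26535} = \frac{1}{55 + 26535} = \frac{1}{26590}$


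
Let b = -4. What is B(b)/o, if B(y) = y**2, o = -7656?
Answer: -2/957 ≈ -0.0020899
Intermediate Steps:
B(b)/o = (-4)**2/(-7656) = 16*(-1/7656) = -2/957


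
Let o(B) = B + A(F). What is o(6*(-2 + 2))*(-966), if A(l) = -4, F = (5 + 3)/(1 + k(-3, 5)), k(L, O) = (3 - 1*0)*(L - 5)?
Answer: 3864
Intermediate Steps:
k(L, O) = -15 + 3*L (k(L, O) = (3 + 0)*(-5 + L) = 3*(-5 + L) = -15 + 3*L)
F = -8/23 (F = (5 + 3)/(1 + (-15 + 3*(-3))) = 8/(1 + (-15 - 9)) = 8/(1 - 24) = 8/(-23) = 8*(-1/23) = -8/23 ≈ -0.34783)
o(B) = -4 + B (o(B) = B - 4 = -4 + B)
o(6*(-2 + 2))*(-966) = (-4 + 6*(-2 + 2))*(-966) = (-4 + 6*0)*(-966) = (-4 + 0)*(-966) = -4*(-966) = 3864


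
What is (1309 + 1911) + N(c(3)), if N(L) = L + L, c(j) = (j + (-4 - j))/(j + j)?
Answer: 9656/3 ≈ 3218.7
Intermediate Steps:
c(j) = -2/j (c(j) = -4*1/(2*j) = -2/j)
N(L) = 2*L
(1309 + 1911) + N(c(3)) = (1309 + 1911) + 2*(-2/3) = 3220 + 2*(-2*1/3) = 3220 + 2*(-2/3) = 3220 - 4/3 = 9656/3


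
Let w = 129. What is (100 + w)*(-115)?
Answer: -26335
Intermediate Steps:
(100 + w)*(-115) = (100 + 129)*(-115) = 229*(-115) = -26335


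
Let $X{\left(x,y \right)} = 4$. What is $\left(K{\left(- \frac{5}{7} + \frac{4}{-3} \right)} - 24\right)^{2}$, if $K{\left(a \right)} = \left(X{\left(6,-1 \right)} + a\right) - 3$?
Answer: $\frac{276676}{441} \approx 627.38$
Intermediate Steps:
$K{\left(a \right)} = 1 + a$ ($K{\left(a \right)} = \left(4 + a\right) - 3 = 1 + a$)
$\left(K{\left(- \frac{5}{7} + \frac{4}{-3} \right)} - 24\right)^{2} = \left(\left(1 + \left(- \frac{5}{7} + \frac{4}{-3}\right)\right) - 24\right)^{2} = \left(\left(1 + \left(\left(-5\right) \frac{1}{7} + 4 \left(- \frac{1}{3}\right)\right)\right) - 24\right)^{2} = \left(\left(1 - \frac{43}{21}\right) - 24\right)^{2} = \left(- \frac{22}{21} - 24\right)^{2} = \left(- \frac{526}{21}\right)^{2} = \frac{276676}{441}$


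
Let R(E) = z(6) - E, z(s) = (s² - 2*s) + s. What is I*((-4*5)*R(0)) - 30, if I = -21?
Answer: 12570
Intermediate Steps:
z(s) = s² - s
R(E) = 30 - E (R(E) = 6*(-1 + 6) - E = 6*5 - E = 30 - E)
I*((-4*5)*R(0)) - 30 = -21*(-4*5)*(30 - 1*0) - 30 = -(-420)*(30 + 0) - 30 = -(-420)*30 - 30 = -21*(-600) - 30 = 12600 - 30 = 12570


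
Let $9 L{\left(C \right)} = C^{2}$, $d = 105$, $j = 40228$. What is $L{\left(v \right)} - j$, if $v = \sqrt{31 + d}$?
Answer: $- \frac{361916}{9} \approx -40213.0$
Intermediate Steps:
$v = 2 \sqrt{34}$ ($v = \sqrt{31 + 105} = \sqrt{136} = 2 \sqrt{34} \approx 11.662$)
$L{\left(C \right)} = \frac{C^{2}}{9}$
$L{\left(v \right)} - j = \frac{\left(2 \sqrt{34}\right)^{2}}{9} - 40228 = \frac{1}{9} \cdot 136 - 40228 = \frac{136}{9} - 40228 = - \frac{361916}{9}$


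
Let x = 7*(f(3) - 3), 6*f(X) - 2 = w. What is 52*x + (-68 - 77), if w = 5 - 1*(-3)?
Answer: -1891/3 ≈ -630.33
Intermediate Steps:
w = 8 (w = 5 + 3 = 8)
f(X) = 5/3 (f(X) = ⅓ + (⅙)*8 = ⅓ + 4/3 = 5/3)
x = -28/3 (x = 7*(5/3 - 3) = 7*(-4/3) = -28/3 ≈ -9.3333)
52*x + (-68 - 77) = 52*(-28/3) + (-68 - 77) = -1456/3 - 145 = -1891/3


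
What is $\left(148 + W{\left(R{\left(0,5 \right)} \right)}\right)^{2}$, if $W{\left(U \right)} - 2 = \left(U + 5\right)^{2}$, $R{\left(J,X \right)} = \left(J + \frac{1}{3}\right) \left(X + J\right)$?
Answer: $\frac{3062500}{81} \approx 37809.0$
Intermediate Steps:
$R{\left(J,X \right)} = \left(\frac{1}{3} + J\right) \left(J + X\right)$ ($R{\left(J,X \right)} = \left(J + \frac{1}{3}\right) \left(J + X\right) = \left(\frac{1}{3} + J\right) \left(J + X\right)$)
$W{\left(U \right)} = 2 + \left(5 + U\right)^{2}$ ($W{\left(U \right)} = 2 + \left(U + 5\right)^{2} = 2 + \left(5 + U\right)^{2}$)
$\left(148 + W{\left(R{\left(0,5 \right)} \right)}\right)^{2} = \left(148 + \left(2 + \left(5 + \left(0^{2} + \frac{1}{3} \cdot 0 + \frac{1}{3} \cdot 5 + 0 \cdot 5\right)\right)^{2}\right)\right)^{2} = \left(148 + \left(2 + \left(5 + \left(0 + 0 + \frac{5}{3} + 0\right)\right)^{2}\right)\right)^{2} = \left(148 + \left(2 + \left(5 + \frac{5}{3}\right)^{2}\right)\right)^{2} = \left(148 + \left(2 + \left(\frac{20}{3}\right)^{2}\right)\right)^{2} = \left(148 + \left(2 + \frac{400}{9}\right)\right)^{2} = \left(148 + \frac{418}{9}\right)^{2} = \left(\frac{1750}{9}\right)^{2} = \frac{3062500}{81}$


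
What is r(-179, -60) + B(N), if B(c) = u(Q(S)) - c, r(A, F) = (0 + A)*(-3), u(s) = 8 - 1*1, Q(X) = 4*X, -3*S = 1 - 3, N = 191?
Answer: 353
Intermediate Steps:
S = ⅔ (S = -(1 - 3)/3 = -⅓*(-2) = ⅔ ≈ 0.66667)
u(s) = 7 (u(s) = 8 - 1 = 7)
r(A, F) = -3*A (r(A, F) = A*(-3) = -3*A)
B(c) = 7 - c
r(-179, -60) + B(N) = -3*(-179) + (7 - 1*191) = 537 + (7 - 191) = 537 - 184 = 353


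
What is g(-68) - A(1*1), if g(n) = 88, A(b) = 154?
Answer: -66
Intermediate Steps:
g(-68) - A(1*1) = 88 - 1*154 = 88 - 154 = -66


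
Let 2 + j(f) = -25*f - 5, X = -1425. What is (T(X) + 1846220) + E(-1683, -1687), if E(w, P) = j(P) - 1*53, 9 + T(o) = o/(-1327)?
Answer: 2505810027/1327 ≈ 1.8883e+6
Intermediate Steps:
j(f) = -7 - 25*f (j(f) = -2 + (-25*f - 5) = -2 + (-5 - 25*f) = -7 - 25*f)
T(o) = -9 - o/1327 (T(o) = -9 + o/(-1327) = -9 + o*(-1/1327) = -9 - o/1327)
E(w, P) = -60 - 25*P (E(w, P) = (-7 - 25*P) - 1*53 = (-7 - 25*P) - 53 = -60 - 25*P)
(T(X) + 1846220) + E(-1683, -1687) = ((-9 - 1/1327*(-1425)) + 1846220) + (-60 - 25*(-1687)) = ((-9 + 1425/1327) + 1846220) + (-60 + 42175) = (-10518/1327 + 1846220) + 42115 = 2449923422/1327 + 42115 = 2505810027/1327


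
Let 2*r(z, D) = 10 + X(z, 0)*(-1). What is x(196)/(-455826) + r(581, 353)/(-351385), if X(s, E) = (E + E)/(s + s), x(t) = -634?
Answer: 22049896/16017041901 ≈ 0.0013767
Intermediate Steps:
X(s, E) = E/s (X(s, E) = (2*E)/((2*s)) = (2*E)*(1/(2*s)) = E/s)
r(z, D) = 5 (r(z, D) = (10 + (0/z)*(-1))/2 = (10 + 0*(-1))/2 = (10 + 0)/2 = (½)*10 = 5)
x(196)/(-455826) + r(581, 353)/(-351385) = -634/(-455826) + 5/(-351385) = -634*(-1/455826) + 5*(-1/351385) = 317/227913 - 1/70277 = 22049896/16017041901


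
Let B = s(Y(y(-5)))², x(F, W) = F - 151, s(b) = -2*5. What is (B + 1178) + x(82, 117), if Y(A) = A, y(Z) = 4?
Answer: 1209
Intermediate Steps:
s(b) = -10
x(F, W) = -151 + F
B = 100 (B = (-10)² = 100)
(B + 1178) + x(82, 117) = (100 + 1178) + (-151 + 82) = 1278 - 69 = 1209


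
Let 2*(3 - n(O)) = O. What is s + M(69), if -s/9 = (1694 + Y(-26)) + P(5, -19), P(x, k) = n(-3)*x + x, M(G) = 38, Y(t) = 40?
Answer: -31631/2 ≈ -15816.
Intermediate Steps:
n(O) = 3 - O/2
P(x, k) = 11*x/2 (P(x, k) = (3 - ½*(-3))*x + x = (3 + 3/2)*x + x = 9*x/2 + x = 11*x/2)
s = -31707/2 (s = -9*((1694 + 40) + (11/2)*5) = -9*(1734 + 55/2) = -9*3523/2 = -31707/2 ≈ -15854.)
s + M(69) = -31707/2 + 38 = -31631/2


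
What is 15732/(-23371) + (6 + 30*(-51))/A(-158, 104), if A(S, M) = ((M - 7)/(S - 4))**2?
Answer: -934891172964/219897739 ≈ -4251.5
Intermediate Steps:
A(S, M) = (-7 + M)**2/(-4 + S)**2 (A(S, M) = ((-7 + M)/(-4 + S))**2 = (-7 + M)**2/(-4 + S)**2)
15732/(-23371) + (6 + 30*(-51))/A(-158, 104) = 15732/(-23371) + (6 + 30*(-51))/(((-7 + 104)**2/(-4 - 158)**2)) = 15732*(-1/23371) + (6 - 1530)/((97**2/(-162)**2)) = -15732/23371 - 1524/(9409*(1/26244)) = -15732/23371 - 1524/9409/26244 = -15732/23371 - 1524*26244/9409 = -15732/23371 - 39995856/9409 = -934891172964/219897739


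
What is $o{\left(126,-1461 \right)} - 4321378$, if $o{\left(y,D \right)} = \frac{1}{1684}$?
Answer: $- \frac{7277200551}{1684} \approx -4.3214 \cdot 10^{6}$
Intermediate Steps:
$o{\left(y,D \right)} = \frac{1}{1684}$
$o{\left(126,-1461 \right)} - 4321378 = \frac{1}{1684} - 4321378 = - \frac{7277200551}{1684}$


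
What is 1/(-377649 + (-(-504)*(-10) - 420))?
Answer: -1/383109 ≈ -2.6102e-6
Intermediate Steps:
1/(-377649 + (-(-504)*(-10) - 420)) = 1/(-377649 + (-56*90 - 420)) = 1/(-377649 + (-5040 - 420)) = 1/(-377649 - 5460) = 1/(-383109) = -1/383109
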